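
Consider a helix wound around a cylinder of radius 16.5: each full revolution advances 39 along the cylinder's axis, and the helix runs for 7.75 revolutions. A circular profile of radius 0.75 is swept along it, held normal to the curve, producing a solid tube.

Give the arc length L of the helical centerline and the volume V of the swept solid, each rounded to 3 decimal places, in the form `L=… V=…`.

L=858.433 V=1516.976

2πR = 2π·16.5 = 103.672558
per-turn = √(103.672558² + 39²) = √(10747.9992 + 1521) = √12268.9992 = 110.765514
L = 7.75 × 110.765514 = 858.432737
V = π·0.75² × L = 1.767146 × 858.432737 = 1516.975864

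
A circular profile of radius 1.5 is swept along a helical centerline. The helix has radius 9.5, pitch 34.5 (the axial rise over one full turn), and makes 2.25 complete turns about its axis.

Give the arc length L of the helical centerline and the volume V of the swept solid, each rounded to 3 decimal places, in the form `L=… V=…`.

L=155.122 V=1096.496

2πR = 2π·9.5 = 59.690260
per-turn = √(59.690260² + 34.5²) = √(3562.9272 + 1190.25) = √4753.1772 = 68.943290
L = 2.25 × 68.943290 = 155.122402
V = π·1.5² × L = 7.068583 × 155.122402 = 1096.495645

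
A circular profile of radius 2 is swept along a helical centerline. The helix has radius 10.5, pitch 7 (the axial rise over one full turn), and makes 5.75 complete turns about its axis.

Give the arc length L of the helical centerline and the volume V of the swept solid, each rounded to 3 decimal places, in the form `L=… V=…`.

L=381.477 V=4793.777

2πR = 2π·10.5 = 65.973446
per-turn = √(65.973446² + 7²) = √(4352.4955 + 49) = √4401.4955 = 66.343768
L = 5.75 × 66.343768 = 381.476665
V = π·2² × L = 12.566371 × 381.476665 = 4793.777159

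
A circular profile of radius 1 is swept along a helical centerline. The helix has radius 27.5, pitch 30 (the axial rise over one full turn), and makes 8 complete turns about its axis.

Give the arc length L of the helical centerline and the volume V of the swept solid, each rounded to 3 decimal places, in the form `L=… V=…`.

2πR = 2π·27.5 = 172.787596
per-turn = √(172.787596² + 30²) = √(29855.5533 + 900) = √30755.5533 = 175.372613
L = 8 × 175.372613 = 1402.980902
V = π·1² × L = 3.141593 × 1402.980902 = 4407.594496

L=1402.981 V=4407.594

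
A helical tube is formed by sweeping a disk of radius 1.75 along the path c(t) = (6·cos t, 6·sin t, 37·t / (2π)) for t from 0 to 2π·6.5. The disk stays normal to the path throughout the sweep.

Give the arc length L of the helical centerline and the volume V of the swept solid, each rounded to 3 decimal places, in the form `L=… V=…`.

2πR = 2π·6 = 37.699112
per-turn = √(37.699112² + 37²) = √(1421.2230 + 1369) = √2790.2230 = 52.822562
L = 6.5 × 52.822562 = 343.346652
V = π·1.75² × L = 9.621128 × 343.346652 = 3303.381912

L=343.347 V=3303.382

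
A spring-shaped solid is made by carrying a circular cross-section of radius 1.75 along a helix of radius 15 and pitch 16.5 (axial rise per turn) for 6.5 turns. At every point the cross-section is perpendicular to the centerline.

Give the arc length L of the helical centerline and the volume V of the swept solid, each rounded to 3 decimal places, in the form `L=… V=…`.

L=621.928 V=5983.647

2πR = 2π·15 = 94.247780
per-turn = √(94.247780² + 16.5²) = √(8882.6440 + 272.25) = √9154.8940 = 95.681210
L = 6.5 × 95.681210 = 621.927865
V = π·1.75² × L = 9.621128 × 621.927865 = 5983.647291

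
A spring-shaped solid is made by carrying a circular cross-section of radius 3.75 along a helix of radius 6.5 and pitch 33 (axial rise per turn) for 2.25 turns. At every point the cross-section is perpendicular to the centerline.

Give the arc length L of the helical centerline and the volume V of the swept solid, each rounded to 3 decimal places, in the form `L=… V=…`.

L=118.140 V=5219.278

2πR = 2π·6.5 = 40.840704
per-turn = √(40.840704² + 33²) = √(1667.9631 + 1089) = √2756.9631 = 52.506791
L = 2.25 × 52.506791 = 118.140281
V = π·3.75² × L = 44.178647 × 118.140281 = 5219.277719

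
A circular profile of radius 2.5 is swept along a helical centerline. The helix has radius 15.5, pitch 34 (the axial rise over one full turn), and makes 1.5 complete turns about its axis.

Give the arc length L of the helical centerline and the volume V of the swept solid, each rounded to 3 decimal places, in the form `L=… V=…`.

L=154.731 V=3038.128

2πR = 2π·15.5 = 97.389372
per-turn = √(97.389372² + 34²) = √(9484.6898 + 1156) = √10640.6898 = 103.153719
L = 1.5 × 103.153719 = 154.730579
V = π·2.5² × L = 19.634954 × 154.730579 = 3038.127817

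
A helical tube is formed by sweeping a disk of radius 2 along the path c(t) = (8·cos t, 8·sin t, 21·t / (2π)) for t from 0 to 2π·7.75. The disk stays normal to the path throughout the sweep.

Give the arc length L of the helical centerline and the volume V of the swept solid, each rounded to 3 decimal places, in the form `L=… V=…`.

2πR = 2π·8 = 50.265482
per-turn = √(50.265482² + 21²) = √(2526.6187 + 441) = √2967.6187 = 54.475855
L = 7.75 × 54.475855 = 422.187873
V = π·2² × L = 12.566371 × 422.187873 = 5305.369276

L=422.188 V=5305.369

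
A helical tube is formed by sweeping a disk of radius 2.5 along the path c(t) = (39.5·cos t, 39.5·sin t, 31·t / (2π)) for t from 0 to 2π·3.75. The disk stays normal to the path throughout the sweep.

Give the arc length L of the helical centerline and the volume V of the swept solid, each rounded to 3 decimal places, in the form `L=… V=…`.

L=937.929 V=18416.191

2πR = 2π·39.5 = 248.185820
per-turn = √(248.185820² + 31²) = √(61596.2011 + 961) = √62557.2011 = 250.114376
L = 3.75 × 250.114376 = 937.928910
V = π·2.5² × L = 19.634954 × 937.928910 = 18416.191081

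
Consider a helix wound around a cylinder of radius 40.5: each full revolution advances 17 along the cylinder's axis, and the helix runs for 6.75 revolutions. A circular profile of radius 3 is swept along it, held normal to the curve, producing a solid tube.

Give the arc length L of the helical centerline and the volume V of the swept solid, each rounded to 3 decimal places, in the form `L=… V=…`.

2πR = 2π·40.5 = 254.469005
per-turn = √(254.469005² + 17²) = √(64754.4745 + 289) = √65043.4745 = 255.036222
L = 6.75 × 255.036222 = 1721.494498
V = π·3² × L = 28.274334 × 1721.494498 = 48674.110206

L=1721.494 V=48674.110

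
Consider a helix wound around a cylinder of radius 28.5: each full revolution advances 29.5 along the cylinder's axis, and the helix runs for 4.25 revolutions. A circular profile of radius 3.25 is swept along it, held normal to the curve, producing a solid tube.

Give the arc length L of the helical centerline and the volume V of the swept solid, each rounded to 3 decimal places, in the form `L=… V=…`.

L=771.309 V=25594.395

2πR = 2π·28.5 = 179.070781
per-turn = √(179.070781² + 29.5²) = √(32066.3447 + 870.25) = √32936.5947 = 181.484420
L = 4.25 × 181.484420 = 771.308785
V = π·3.25² × L = 33.183072 × 771.308785 = 25594.395257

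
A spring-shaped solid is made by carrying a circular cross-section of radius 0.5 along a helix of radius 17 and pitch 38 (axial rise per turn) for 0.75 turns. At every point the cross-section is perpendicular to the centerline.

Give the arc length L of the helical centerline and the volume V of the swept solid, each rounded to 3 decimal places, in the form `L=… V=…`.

2πR = 2π·17 = 106.814150
per-turn = √(106.814150² + 38²) = √(11409.2627 + 1444) = √12853.2627 = 113.372231
L = 0.75 × 113.372231 = 85.029173
V = π·0.5² × L = 0.785398 × 85.029173 = 66.781756

L=85.029 V=66.782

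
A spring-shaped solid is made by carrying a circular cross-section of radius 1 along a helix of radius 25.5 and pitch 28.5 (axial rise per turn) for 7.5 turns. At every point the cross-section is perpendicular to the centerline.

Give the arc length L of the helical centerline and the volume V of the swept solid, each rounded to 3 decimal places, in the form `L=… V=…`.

L=1220.522 V=3834.383

2πR = 2π·25.5 = 160.221225
per-turn = √(160.221225² + 28.5²) = √(25670.8410 + 812.25) = √26483.0910 = 162.736262
L = 7.5 × 162.736262 = 1220.521967
V = π·1² × L = 3.141593 × 1220.521967 = 3834.382844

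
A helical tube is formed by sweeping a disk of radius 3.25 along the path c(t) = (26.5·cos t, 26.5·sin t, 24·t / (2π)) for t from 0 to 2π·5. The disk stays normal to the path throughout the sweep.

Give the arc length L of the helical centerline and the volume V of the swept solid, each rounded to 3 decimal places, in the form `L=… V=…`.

L=841.126 V=27911.145

2πR = 2π·26.5 = 166.504411
per-turn = √(166.504411² + 24²) = √(27723.7188 + 576) = √28299.7188 = 168.225203
L = 5 × 168.225203 = 841.126013
V = π·3.25² × L = 33.183072 × 841.126013 = 27911.145376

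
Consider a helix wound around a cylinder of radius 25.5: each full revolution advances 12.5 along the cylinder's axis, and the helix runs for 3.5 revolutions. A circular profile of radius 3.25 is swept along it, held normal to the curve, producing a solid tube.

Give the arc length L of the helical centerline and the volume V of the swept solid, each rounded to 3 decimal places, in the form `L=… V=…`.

L=562.478 V=18664.759

2πR = 2π·25.5 = 160.221225
per-turn = √(160.221225² + 12.5²) = √(25670.8410 + 156.25) = √25827.0910 = 160.708093
L = 3.5 × 160.708093 = 562.478324
V = π·3.25² × L = 33.183072 × 562.478324 = 18664.758961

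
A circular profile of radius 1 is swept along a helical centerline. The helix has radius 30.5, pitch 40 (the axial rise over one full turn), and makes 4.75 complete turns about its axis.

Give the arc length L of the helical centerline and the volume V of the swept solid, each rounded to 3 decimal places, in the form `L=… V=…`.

2πR = 2π·30.5 = 191.637152
per-turn = √(191.637152² + 40²) = √(36724.7980 + 1600) = √38324.7980 = 195.767204
L = 4.75 × 195.767204 = 929.894217
V = π·1² × L = 3.141593 × 929.894217 = 2921.348840

L=929.894 V=2921.349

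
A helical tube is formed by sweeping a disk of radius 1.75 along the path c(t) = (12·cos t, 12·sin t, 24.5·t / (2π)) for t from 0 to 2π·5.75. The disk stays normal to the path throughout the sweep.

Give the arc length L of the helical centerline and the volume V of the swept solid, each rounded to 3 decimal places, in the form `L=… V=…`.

2πR = 2π·12 = 75.398224
per-turn = √(75.398224² + 24.5²) = √(5684.8921 + 600.25) = √6285.1421 = 79.278888
L = 5.75 × 79.278888 = 455.853608
V = π·1.75² × L = 9.621128 × 455.853608 = 4385.825684

L=455.854 V=4385.826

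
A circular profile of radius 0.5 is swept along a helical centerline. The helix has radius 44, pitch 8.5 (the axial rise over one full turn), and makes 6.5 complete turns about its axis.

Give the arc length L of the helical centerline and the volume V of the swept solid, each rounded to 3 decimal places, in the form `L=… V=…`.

L=1797.840 V=1412.020

2πR = 2π·44 = 276.460154
per-turn = √(276.460154² + 8.5²) = √(76430.2165 + 72.25) = √76502.4665 = 276.590792
L = 6.5 × 276.590792 = 1797.840151
V = π·0.5² × L = 0.785398 × 1797.840151 = 1412.020353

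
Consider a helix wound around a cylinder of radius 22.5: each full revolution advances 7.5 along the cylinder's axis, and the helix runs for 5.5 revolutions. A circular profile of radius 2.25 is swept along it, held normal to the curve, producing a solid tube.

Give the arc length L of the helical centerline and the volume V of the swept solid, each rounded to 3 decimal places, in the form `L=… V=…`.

L=778.638 V=12383.696

2πR = 2π·22.5 = 141.371669
per-turn = √(141.371669² + 7.5²) = √(19985.9489 + 56.25) = √20042.1989 = 141.570473
L = 5.5 × 141.570473 = 778.637603
V = π·2.25² × L = 15.904313 × 778.637603 = 12383.696006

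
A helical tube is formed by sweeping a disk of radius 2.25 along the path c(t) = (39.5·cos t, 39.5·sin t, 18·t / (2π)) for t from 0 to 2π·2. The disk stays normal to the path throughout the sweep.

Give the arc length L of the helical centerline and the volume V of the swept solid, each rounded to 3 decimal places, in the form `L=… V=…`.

L=497.675 V=7915.185

2πR = 2π·39.5 = 248.185820
per-turn = √(248.185820² + 18²) = √(61596.2011 + 324) = √61920.2011 = 248.837700
L = 2 × 248.837700 = 497.675401
V = π·2.25² × L = 15.904313 × 497.675401 = 7915.185247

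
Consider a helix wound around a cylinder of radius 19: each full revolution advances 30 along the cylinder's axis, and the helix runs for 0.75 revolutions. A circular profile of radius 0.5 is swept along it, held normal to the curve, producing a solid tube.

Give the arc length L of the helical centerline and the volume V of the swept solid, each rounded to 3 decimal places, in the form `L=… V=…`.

2πR = 2π·19 = 119.380521
per-turn = √(119.380521² + 30²) = √(14251.7088 + 900) = √15151.7088 = 123.092277
L = 0.75 × 123.092277 = 92.319208
V = π·0.5² × L = 0.785398 × 92.319208 = 72.507336

L=92.319 V=72.507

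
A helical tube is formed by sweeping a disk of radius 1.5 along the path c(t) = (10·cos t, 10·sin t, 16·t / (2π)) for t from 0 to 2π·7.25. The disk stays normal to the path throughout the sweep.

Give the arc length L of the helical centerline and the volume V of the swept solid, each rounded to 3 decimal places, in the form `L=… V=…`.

L=470.069 V=3322.719

2πR = 2π·10 = 62.831853
per-turn = √(62.831853² + 16²) = √(3947.8418 + 256) = √4203.8418 = 64.837040
L = 7.25 × 64.837040 = 470.068540
V = π·1.5² × L = 7.068583 × 470.068540 = 3322.718714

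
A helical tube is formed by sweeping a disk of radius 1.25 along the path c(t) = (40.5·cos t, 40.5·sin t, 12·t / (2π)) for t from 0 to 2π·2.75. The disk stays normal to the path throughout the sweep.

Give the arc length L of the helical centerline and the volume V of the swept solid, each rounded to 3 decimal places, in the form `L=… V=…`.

L=700.567 V=3438.902

2πR = 2π·40.5 = 254.469005
per-turn = √(254.469005² + 12²) = √(64754.4745 + 144) = √64898.4745 = 254.751790
L = 2.75 × 254.751790 = 700.567422
V = π·1.25² × L = 4.908739 × 700.567422 = 3438.902293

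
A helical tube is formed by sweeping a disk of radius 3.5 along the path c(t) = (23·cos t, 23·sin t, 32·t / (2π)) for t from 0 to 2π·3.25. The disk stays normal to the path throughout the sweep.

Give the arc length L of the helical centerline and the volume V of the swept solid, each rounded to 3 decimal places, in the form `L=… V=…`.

L=481.045 V=18512.774

2πR = 2π·23 = 144.513262
per-turn = √(144.513262² + 32²) = √(20884.0829 + 1024) = √21908.0829 = 148.013793
L = 3.25 × 148.013793 = 481.044827
V = π·3.5² × L = 38.484510 × 481.044827 = 18512.774466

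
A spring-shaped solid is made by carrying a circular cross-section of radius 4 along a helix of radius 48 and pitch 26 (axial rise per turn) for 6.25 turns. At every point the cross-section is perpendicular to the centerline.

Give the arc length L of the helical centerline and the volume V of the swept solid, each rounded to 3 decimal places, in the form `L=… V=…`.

L=1891.947 V=95099.634

2πR = 2π·48 = 301.592895
per-turn = √(301.592895² + 26²) = √(90958.2742 + 676) = √91634.2742 = 302.711536
L = 6.25 × 302.711536 = 1891.947101
V = π·4² × L = 50.265482 × 1891.947101 = 95099.633834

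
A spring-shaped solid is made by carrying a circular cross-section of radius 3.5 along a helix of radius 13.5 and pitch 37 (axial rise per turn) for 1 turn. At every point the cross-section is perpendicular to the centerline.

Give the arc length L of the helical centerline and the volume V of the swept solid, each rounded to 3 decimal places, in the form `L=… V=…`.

2πR = 2π·13.5 = 84.823002
per-turn = √(84.823002² + 37²) = √(7194.9416 + 1369) = √8563.9416 = 92.541567
L = 1 × 92.541567 = 92.541567
V = π·3.5² × L = 38.484510 × 92.541567 = 3561.416858

L=92.542 V=3561.417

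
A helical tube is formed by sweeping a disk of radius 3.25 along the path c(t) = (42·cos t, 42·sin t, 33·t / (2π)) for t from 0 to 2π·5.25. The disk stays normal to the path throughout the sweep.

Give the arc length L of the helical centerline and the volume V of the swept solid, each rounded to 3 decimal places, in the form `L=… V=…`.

2πR = 2π·42 = 263.893783
per-turn = √(263.893783² + 33²) = √(69639.9287 + 1089) = √70728.9287 = 265.949109
L = 5.25 × 265.949109 = 1396.232823
V = π·3.25² × L = 33.183072 × 1396.232823 = 46331.294858

L=1396.233 V=46331.295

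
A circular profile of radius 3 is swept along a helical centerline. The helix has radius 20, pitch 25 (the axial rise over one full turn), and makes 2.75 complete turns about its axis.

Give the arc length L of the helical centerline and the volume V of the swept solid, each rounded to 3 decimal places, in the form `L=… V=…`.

L=352.348 V=9962.391

2πR = 2π·20 = 125.663706
per-turn = √(125.663706² + 25²) = √(15791.3670 + 625) = √16416.3670 = 128.126371
L = 2.75 × 128.126371 = 352.347521
V = π·3² × L = 28.274334 × 352.347521 = 9962.391459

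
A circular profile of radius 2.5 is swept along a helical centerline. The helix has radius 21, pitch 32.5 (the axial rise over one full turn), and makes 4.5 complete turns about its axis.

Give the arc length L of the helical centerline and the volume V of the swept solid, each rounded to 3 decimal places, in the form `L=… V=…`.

L=611.507 V=12006.918

2πR = 2π·21 = 131.946891
per-turn = √(131.946891² + 32.5²) = √(17409.9822 + 1056.25) = √18466.2322 = 135.890515
L = 4.5 × 135.890515 = 611.507319
V = π·2.5² × L = 19.634954 × 611.507319 = 12006.918133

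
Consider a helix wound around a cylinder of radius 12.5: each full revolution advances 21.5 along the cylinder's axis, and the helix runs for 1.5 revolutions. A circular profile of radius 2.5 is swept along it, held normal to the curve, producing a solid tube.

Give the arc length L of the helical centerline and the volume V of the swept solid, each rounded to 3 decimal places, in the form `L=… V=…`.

2πR = 2π·12.5 = 78.539816
per-turn = √(78.539816² + 21.5²) = √(6168.5028 + 462.25) = √6630.7528 = 81.429434
L = 1.5 × 81.429434 = 122.144151
V = π·2.5² × L = 19.634954 × 122.144151 = 2398.294802

L=122.144 V=2398.295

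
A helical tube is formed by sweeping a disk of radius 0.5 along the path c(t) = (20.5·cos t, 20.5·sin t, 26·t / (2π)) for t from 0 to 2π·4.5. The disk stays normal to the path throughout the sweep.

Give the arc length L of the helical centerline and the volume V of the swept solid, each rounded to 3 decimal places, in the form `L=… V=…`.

L=591.314 V=464.417

2πR = 2π·20.5 = 128.805299
per-turn = √(128.805299² + 26²) = √(16590.8050 + 676) = √17266.8050 = 131.403215
L = 4.5 × 131.403215 = 591.314469
V = π·0.5² × L = 0.785398 × 591.314469 = 464.417298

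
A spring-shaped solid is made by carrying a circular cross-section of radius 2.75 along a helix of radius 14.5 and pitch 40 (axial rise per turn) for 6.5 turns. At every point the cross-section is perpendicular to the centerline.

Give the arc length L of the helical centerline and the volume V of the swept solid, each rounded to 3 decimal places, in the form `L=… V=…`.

L=646.753 V=15365.745

2πR = 2π·14.5 = 91.106187
per-turn = √(91.106187² + 40²) = √(8300.3373 + 1600) = √9900.3373 = 99.500439
L = 6.5 × 99.500439 = 646.752852
V = π·2.75² × L = 23.758294 × 646.752852 = 15365.744679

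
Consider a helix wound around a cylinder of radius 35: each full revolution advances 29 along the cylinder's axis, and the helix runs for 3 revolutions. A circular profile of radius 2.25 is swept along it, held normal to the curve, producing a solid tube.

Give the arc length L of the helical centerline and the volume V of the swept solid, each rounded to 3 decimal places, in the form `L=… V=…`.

L=665.446 V=10583.463

2πR = 2π·35 = 219.911486
per-turn = √(219.911486² + 29²) = √(48361.0616 + 841) = √49202.0616 = 221.815377
L = 3 × 221.815377 = 665.446132
V = π·2.25² × L = 15.904313 × 665.446132 = 10583.463435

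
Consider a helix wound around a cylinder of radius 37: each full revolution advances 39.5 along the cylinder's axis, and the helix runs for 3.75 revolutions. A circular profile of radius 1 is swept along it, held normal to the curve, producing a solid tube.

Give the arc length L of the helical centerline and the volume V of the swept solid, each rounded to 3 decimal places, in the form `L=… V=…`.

L=884.286 V=2778.067

2πR = 2π·37 = 232.477856
per-turn = √(232.477856² + 39.5²) = √(54045.9537 + 1560.25) = √55606.2037 = 235.809677
L = 3.75 × 235.809677 = 884.286288
V = π·1² × L = 3.141593 × 884.286288 = 2778.067307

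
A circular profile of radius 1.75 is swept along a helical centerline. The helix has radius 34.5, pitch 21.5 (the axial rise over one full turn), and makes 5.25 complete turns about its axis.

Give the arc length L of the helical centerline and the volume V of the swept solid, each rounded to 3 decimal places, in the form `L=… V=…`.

L=1143.626 V=11002.971

2πR = 2π·34.5 = 216.769893
per-turn = √(216.769893² + 21.5²) = √(46989.1866 + 462.25) = √47451.4366 = 217.833506
L = 5.25 × 217.833506 = 1143.625909
V = π·1.75² × L = 9.621128 × 1143.625909 = 11002.970686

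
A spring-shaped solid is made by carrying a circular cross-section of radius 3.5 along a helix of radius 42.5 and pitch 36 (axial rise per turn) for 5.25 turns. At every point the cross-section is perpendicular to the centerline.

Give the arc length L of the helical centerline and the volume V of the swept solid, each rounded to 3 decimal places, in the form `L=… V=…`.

L=1414.618 V=54440.890

2πR = 2π·42.5 = 267.035376
per-turn = √(267.035376² + 36²) = √(71307.8918 + 1296) = √72603.8918 = 269.451094
L = 5.25 × 269.451094 = 1414.618241
V = π·3.5² × L = 38.484510 × 1414.618241 = 54440.889850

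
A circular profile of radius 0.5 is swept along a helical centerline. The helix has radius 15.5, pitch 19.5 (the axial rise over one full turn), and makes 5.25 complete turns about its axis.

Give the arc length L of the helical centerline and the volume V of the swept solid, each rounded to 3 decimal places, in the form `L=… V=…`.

L=521.443 V=409.540

2πR = 2π·15.5 = 97.389372
per-turn = √(97.389372² + 19.5²) = √(9484.6898 + 380.25) = √9864.9398 = 99.322403
L = 5.25 × 99.322403 = 521.442618
V = π·0.5² × L = 0.785398 × 521.442618 = 409.540075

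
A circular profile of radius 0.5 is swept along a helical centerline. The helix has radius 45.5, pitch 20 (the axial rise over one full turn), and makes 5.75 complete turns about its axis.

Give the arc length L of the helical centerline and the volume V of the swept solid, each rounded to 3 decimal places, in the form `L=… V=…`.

2πR = 2π·45.5 = 285.884931
per-turn = √(285.884931² + 20²) = √(81730.1940 + 400) = √82130.1940 = 286.583660
L = 5.75 × 286.583660 = 1647.856044
V = π·0.5² × L = 0.785398 × 1647.856044 = 1294.223110

L=1647.856 V=1294.223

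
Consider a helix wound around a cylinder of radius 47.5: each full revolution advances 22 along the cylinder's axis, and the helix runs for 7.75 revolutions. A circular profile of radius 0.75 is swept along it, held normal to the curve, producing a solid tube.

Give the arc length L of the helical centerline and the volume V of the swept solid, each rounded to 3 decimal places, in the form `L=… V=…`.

2πR = 2π·47.5 = 298.451302
per-turn = √(298.451302² + 22²) = √(89073.1797 + 484) = √89557.1797 = 299.261056
L = 7.75 × 299.261056 = 2319.273185
V = π·0.75² × L = 1.767146 × 2319.273185 = 4098.494025

L=2319.273 V=4098.494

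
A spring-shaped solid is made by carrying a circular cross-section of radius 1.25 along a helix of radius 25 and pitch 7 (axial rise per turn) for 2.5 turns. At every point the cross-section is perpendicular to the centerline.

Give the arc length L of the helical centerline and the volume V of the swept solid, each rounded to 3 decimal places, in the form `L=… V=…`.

L=393.089 V=1929.570

2πR = 2π·25 = 157.079633
per-turn = √(157.079633² + 7²) = √(24674.0110 + 49) = √24723.0110 = 157.235527
L = 2.5 × 157.235527 = 393.088818
V = π·1.25² × L = 4.908739 × 393.088818 = 1929.570223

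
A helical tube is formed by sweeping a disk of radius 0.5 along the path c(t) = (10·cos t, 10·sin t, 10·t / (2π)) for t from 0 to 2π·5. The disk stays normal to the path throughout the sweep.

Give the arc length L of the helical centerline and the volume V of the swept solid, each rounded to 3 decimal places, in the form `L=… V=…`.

2πR = 2π·10 = 62.831853
per-turn = √(62.831853² + 10²) = √(3947.8418 + 100) = √4047.8418 = 63.622651
L = 5 × 63.622651 = 318.113257
V = π·0.5² × L = 0.785398 × 318.113257 = 249.845567

L=318.113 V=249.846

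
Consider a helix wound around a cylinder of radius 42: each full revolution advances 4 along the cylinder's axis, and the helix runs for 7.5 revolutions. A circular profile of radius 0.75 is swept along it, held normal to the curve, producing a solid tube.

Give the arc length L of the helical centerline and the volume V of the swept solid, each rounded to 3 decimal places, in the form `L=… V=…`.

L=1979.431 V=3497.943

2πR = 2π·42 = 263.893783
per-turn = √(263.893783² + 4²) = √(69639.9287 + 16) = √69655.9287 = 263.924096
L = 7.5 × 263.924096 = 1979.430723
V = π·0.75² × L = 1.767146 × 1979.430723 = 3497.942822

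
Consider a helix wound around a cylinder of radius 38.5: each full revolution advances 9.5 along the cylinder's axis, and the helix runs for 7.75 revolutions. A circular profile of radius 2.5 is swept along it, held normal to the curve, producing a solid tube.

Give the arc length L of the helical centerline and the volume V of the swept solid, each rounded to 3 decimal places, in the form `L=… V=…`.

L=1876.191 V=36838.915

2πR = 2π·38.5 = 241.902634
per-turn = √(241.902634² + 9.5²) = √(58516.8845 + 90.25) = √58607.1345 = 242.089104
L = 7.75 × 242.089104 = 1876.190559
V = π·2.5² × L = 19.634954 × 1876.190559 = 36838.915490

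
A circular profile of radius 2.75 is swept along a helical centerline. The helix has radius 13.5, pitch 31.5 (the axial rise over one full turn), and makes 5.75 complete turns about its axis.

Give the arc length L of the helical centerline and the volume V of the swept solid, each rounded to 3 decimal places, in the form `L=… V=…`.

2πR = 2π·13.5 = 84.823002
per-turn = √(84.823002² + 31.5²) = √(7194.9416 + 992.25) = √8187.1916 = 90.483101
L = 5.75 × 90.483101 = 520.277832
V = π·2.75² × L = 23.758294 × 520.277832 = 12360.913927

L=520.278 V=12360.914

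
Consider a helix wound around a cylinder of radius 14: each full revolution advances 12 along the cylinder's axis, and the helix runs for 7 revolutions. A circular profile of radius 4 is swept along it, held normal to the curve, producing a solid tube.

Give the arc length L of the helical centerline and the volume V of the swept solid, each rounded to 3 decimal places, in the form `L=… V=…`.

2πR = 2π·14 = 87.964594
per-turn = √(87.964594² + 12²) = √(7737.7699 + 144) = √7881.7699 = 88.779332
L = 7 × 88.779332 = 621.455326
V = π·4² × L = 50.265482 × 621.455326 = 31237.751806

L=621.455 V=31237.752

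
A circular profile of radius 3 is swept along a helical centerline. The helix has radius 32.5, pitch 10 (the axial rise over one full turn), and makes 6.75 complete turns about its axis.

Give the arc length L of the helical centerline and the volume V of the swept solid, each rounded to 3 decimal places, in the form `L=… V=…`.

L=1380.026 V=39019.303

2πR = 2π·32.5 = 204.203522
per-turn = √(204.203522² + 10²) = √(41699.0786 + 100) = √41799.0786 = 204.448230
L = 6.75 × 204.448230 = 1380.025550
V = π·3² × L = 28.274334 × 1380.025550 = 39019.303165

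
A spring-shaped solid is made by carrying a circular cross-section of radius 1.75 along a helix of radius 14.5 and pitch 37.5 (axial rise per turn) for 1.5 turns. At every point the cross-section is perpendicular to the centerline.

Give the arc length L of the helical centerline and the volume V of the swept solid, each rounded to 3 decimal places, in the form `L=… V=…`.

2πR = 2π·14.5 = 91.106187
per-turn = √(91.106187² + 37.5²) = √(8300.3373 + 1406.25) = √9706.5873 = 98.522014
L = 1.5 × 98.522014 = 147.783021
V = π·1.75² × L = 9.621128 × 147.783021 = 1421.839292

L=147.783 V=1421.839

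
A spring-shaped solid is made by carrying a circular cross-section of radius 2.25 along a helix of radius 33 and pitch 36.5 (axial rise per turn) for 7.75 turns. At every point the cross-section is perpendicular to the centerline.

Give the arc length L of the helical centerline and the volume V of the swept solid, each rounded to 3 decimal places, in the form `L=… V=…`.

L=1631.633 V=25949.996

2πR = 2π·33 = 207.345115
per-turn = √(207.345115² + 36.5²) = √(42991.9968 + 1332.25) = √44324.2468 = 210.533244
L = 7.75 × 210.533244 = 1631.632640
V = π·2.25² × L = 15.904313 × 1631.632640 = 25949.995895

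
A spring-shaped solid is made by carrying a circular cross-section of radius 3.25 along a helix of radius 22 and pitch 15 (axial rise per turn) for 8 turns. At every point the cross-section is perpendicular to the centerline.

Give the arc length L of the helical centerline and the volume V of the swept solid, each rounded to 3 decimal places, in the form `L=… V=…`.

2πR = 2π·22 = 138.230077
per-turn = √(138.230077² + 15²) = √(19107.5541 + 225) = √19332.5541 = 139.041555
L = 8 × 139.041555 = 1112.332443
V = π·3.25² × L = 33.183072 × 1112.332443 = 36910.607992

L=1112.332 V=36910.608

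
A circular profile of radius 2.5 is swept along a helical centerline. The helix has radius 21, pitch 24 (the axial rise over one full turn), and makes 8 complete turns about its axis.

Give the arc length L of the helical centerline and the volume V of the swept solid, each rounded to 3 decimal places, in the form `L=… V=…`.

2πR = 2π·21 = 131.946891
per-turn = √(131.946891² + 24²) = √(17409.9822 + 576) = √17985.9822 = 134.111827
L = 8 × 134.111827 = 1072.894617
V = π·2.5² × L = 19.634954 × 1072.894617 = 21066.236536

L=1072.895 V=21066.237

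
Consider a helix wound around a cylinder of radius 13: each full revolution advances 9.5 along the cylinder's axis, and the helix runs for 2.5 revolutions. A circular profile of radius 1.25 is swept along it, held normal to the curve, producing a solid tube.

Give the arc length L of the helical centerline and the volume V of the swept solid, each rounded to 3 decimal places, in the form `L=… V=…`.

2πR = 2π·13 = 81.681409
per-turn = √(81.681409² + 9.5²) = √(6671.8526 + 90.25) = √6762.1026 = 82.232005
L = 2.5 × 82.232005 = 205.580011
V = π·1.25² × L = 4.908739 × 205.580011 = 1009.138521

L=205.580 V=1009.139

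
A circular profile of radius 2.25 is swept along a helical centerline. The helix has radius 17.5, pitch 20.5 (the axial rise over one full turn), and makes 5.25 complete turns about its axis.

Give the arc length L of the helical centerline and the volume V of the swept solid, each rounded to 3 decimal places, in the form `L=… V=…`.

2πR = 2π·17.5 = 109.955743
per-turn = √(109.955743² + 20.5²) = √(12090.2654 + 420.25) = √12510.5154 = 111.850415
L = 5.25 × 111.850415 = 587.214680
V = π·2.25² × L = 15.904313 × 587.214680 = 9339.245958

L=587.215 V=9339.246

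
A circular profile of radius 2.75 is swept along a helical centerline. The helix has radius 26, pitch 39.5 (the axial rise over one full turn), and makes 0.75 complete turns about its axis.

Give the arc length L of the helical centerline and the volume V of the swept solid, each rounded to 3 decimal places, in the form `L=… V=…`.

L=126.053 V=2994.800

2πR = 2π·26 = 163.362818
per-turn = √(163.362818² + 39.5²) = √(26687.4103 + 1560.25) = √28247.6603 = 168.070403
L = 0.75 × 168.070403 = 126.052802
V = π·2.75² × L = 23.758294 × 126.052802 = 2994.799588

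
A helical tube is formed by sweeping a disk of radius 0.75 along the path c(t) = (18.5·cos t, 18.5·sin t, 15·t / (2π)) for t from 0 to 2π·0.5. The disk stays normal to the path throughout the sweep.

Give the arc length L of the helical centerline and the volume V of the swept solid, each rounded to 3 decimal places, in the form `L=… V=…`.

L=58.601 V=103.557

2πR = 2π·18.5 = 116.238928
per-turn = √(116.238928² + 15²) = √(13511.4884 + 225) = √13736.4884 = 117.202766
L = 0.5 × 117.202766 = 58.601383
V = π·0.75² × L = 1.767146 × 58.601383 = 103.557192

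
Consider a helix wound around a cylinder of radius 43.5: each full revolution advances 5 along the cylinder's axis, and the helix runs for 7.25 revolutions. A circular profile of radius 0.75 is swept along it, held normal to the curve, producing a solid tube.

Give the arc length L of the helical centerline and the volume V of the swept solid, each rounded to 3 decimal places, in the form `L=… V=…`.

L=1981.891 V=3502.291

2πR = 2π·43.5 = 273.318561
per-turn = √(273.318561² + 5²) = √(74703.0357 + 25) = √74728.0357 = 273.364291
L = 7.25 × 273.364291 = 1981.891111
V = π·0.75² × L = 1.767146 × 1981.891111 = 3502.290687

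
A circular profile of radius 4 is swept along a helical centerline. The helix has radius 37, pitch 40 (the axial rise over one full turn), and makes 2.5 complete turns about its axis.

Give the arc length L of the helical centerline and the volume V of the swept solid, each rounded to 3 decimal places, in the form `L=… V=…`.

L=589.735 V=29643.307

2πR = 2π·37 = 232.477856
per-turn = √(232.477856² + 40²) = √(54045.9537 + 1600) = √55645.9537 = 235.893946
L = 2.5 × 235.893946 = 589.734865
V = π·4² × L = 50.265482 × 589.734865 = 29643.307495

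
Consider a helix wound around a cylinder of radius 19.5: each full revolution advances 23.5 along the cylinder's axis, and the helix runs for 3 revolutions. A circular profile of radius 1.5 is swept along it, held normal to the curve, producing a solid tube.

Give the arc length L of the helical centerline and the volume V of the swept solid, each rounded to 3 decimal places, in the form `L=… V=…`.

L=374.266 V=2645.533

2πR = 2π·19.5 = 122.522113
per-turn = √(122.522113² + 23.5²) = √(15011.6683 + 552.25) = √15563.9183 = 124.755434
L = 3 × 124.755434 = 374.266302
V = π·1.5² × L = 7.068583 × 374.266302 = 2645.532594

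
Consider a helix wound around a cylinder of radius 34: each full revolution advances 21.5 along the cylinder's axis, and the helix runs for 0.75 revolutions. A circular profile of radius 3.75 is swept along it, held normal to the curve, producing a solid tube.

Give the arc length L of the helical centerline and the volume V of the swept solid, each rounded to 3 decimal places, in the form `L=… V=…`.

2πR = 2π·34 = 213.628300
per-turn = √(213.628300² + 21.5²) = √(45637.0508 + 462.25) = √46099.3008 = 214.707477
L = 0.75 × 214.707477 = 161.030608
V = π·3.75² × L = 44.178647 × 161.030608 = 7114.114332

L=161.031 V=7114.114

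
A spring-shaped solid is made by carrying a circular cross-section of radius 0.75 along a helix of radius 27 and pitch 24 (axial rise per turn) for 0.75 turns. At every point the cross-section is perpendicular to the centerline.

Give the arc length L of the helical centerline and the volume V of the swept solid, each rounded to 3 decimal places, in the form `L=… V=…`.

L=128.501 V=227.081

2πR = 2π·27 = 169.646003
per-turn = √(169.646003² + 24²) = √(28779.7664 + 576) = √29355.7664 = 171.335246
L = 0.75 × 171.335246 = 128.501434
V = π·0.75² × L = 1.767146 × 128.501434 = 227.080779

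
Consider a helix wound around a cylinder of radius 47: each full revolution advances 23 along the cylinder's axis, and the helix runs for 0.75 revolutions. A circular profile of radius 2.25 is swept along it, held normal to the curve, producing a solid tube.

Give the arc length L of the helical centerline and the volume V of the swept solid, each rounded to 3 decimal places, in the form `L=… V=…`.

L=222.153 V=3533.191

2πR = 2π·47 = 295.309709
per-turn = √(295.309709² + 23²) = √(87207.8245 + 529) = √87736.8245 = 296.204025
L = 0.75 × 296.204025 = 222.153019
V = π·2.25² × L = 15.904313 × 222.153019 = 3533.191103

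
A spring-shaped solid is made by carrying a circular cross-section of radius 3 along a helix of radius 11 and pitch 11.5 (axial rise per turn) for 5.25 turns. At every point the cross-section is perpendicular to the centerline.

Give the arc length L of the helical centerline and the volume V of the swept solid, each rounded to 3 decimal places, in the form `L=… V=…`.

2πR = 2π·11 = 69.115038
per-turn = √(69.115038² + 11.5²) = √(4776.8885 + 132.25) = √4909.1385 = 70.065245
L = 5.25 × 70.065245 = 367.842535
V = π·3² × L = 28.274334 × 367.842535 = 10400.502658

L=367.843 V=10400.503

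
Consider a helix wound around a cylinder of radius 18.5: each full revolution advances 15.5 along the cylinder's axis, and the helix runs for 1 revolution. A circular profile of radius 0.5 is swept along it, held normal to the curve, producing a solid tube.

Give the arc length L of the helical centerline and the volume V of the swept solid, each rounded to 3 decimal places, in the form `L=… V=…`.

L=117.268 V=92.102

2πR = 2π·18.5 = 116.238928
per-turn = √(116.238928² + 15.5²) = √(13511.4884 + 240.25) = √13751.7384 = 117.267806
L = 1 × 117.267806 = 117.267806
V = π·0.5² × L = 0.785398 × 117.267806 = 92.101920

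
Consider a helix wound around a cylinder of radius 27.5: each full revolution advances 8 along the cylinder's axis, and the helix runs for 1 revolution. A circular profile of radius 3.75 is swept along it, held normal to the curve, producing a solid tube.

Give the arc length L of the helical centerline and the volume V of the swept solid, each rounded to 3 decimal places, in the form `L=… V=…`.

2πR = 2π·27.5 = 172.787596
per-turn = √(172.787596² + 8²) = √(29855.5533 + 64) = √29919.5533 = 172.972695
L = 1 × 172.972695 = 172.972695
V = π·3.75² × L = 44.178647 × 172.972695 = 7641.699592

L=172.973 V=7641.700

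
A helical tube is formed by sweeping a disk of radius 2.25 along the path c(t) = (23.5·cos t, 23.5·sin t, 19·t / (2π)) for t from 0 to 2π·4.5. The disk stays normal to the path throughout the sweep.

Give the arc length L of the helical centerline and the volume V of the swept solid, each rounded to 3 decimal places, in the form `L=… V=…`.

2πR = 2π·23.5 = 147.654855
per-turn = √(147.654855² + 19²) = √(21801.9561 + 361) = √22162.9561 = 148.872281
L = 4.5 × 148.872281 = 669.925266
V = π·2.25² × L = 15.904313 × 669.925266 = 10654.700982

L=669.925 V=10654.701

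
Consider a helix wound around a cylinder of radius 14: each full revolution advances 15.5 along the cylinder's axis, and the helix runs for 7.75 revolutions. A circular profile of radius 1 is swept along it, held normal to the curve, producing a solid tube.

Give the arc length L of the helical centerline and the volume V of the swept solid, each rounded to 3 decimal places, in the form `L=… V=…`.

2πR = 2π·14 = 87.964594
per-turn = √(87.964594² + 15.5²) = √(7737.7699 + 240.25) = √7978.0199 = 89.319762
L = 7.75 × 89.319762 = 692.228154
V = π·1² × L = 3.141593 × 692.228154 = 2174.698883

L=692.228 V=2174.699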